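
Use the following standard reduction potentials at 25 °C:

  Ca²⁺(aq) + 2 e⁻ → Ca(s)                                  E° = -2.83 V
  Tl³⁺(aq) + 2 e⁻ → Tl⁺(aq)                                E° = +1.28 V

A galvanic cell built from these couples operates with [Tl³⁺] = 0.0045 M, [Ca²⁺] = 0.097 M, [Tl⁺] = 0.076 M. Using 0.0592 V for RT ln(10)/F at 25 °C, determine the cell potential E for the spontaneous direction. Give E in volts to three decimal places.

Tl³⁺/Tl⁺ is the cathode (higher E°), Ca²⁺/Ca the anode: E°cell = +1.28 − (-2.83) = +4.11 V, n = 2.
Overall: Tl³⁺(aq) + Ca(s) → Tl⁺(aq) + Ca²⁺(aq)
Q = [Tl⁺]·[Ca²⁺] / ([Tl³⁺]); log Q = 0.214.
E = E° − (0.0592/n) log Q = +4.11 − (0.0592/2)(0.214) = +4.104 V.

+4.104 V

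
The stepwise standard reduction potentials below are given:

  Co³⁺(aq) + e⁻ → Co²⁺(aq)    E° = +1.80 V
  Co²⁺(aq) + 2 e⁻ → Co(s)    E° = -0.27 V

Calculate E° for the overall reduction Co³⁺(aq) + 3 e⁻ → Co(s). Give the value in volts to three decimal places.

Since ΔG° = −nFE° is additive over sequential reductions, n₃E°₃ = n₁E°₁ + n₂E°₂.
E°₃ = (1×+1.80 + 2×-0.27) / 3 = (+1.260) / 3 = +0.420 V.

+0.420 V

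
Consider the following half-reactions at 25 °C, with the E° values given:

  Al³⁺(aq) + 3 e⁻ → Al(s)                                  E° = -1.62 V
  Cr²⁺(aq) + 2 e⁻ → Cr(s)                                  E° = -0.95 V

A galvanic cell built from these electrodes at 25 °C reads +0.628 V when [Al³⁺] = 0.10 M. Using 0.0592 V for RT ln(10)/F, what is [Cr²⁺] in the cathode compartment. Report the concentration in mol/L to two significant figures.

0.0082 M

Cr²⁺/Cr is the cathode, Al³⁺/Al the anode: E°cell = +0.67 V, n = 6.
Overall reaction: 3 Cr²⁺(aq) + 2 Al(s) → 3 Cr(s) + 2 Al³⁺(aq); Q = [Al³⁺]^2/[Cr²⁺]^3.
From E = E° − (0.0592/n) log Q: log Q = (E° − E)·n/0.0592 = (+0.67 − (+0.628))·6/0.0592 = 4.2568.
So 3·log[Cr²⁺] = 2·log(0.1) − log Q = -2.0000 − (4.2568) = -6.2568; log[Cr²⁺] = -6.2568 / 3 = -2.0856; [Cr²⁺] = 10^(-2.0856) ≈ 0.0082 M.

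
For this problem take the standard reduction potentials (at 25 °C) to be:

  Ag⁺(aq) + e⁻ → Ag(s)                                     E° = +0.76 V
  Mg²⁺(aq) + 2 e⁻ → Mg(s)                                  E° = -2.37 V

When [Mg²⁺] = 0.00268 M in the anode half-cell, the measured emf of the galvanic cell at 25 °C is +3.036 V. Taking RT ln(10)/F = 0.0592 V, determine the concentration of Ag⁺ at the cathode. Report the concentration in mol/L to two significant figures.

0.0013 M

Ag⁺/Ag is the cathode, Mg²⁺/Mg the anode: E°cell = +3.13 V, n = 2.
Overall reaction: 2 Ag⁺(aq) + Mg(s) → 2 Ag(s) + Mg²⁺(aq); Q = [Mg²⁺]^1/[Ag⁺]^2.
From E = E° − (0.0592/n) log Q: log Q = (E° − E)·n/0.0592 = (+3.13 − (+3.036))·2/0.0592 = 3.1757.
So 2·log[Ag⁺] = 1·log(0.00268) − log Q = -2.5719 − (3.1757) = -5.7476; log[Ag⁺] = -5.7476 / 2 = -2.8738; [Ag⁺] = 10^(-2.8738) ≈ 0.0013 M.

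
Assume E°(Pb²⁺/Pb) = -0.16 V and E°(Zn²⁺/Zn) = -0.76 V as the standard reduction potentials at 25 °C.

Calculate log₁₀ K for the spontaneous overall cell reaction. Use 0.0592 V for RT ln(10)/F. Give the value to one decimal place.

20.3

Cathode: Pb²⁺/Pb; anode: Zn²⁺/Zn. E°cell = +0.60 V, n = 2.
log K = nE°cell / 0.0592 = (2)(+0.60) / 0.0592 = 20.3.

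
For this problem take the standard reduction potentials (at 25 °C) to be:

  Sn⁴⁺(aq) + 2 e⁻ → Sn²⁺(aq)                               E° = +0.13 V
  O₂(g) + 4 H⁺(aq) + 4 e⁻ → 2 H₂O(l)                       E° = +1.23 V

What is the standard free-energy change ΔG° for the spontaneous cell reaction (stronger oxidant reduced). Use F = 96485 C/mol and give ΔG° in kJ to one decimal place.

O₂/H₂O (E° = +1.23 V) is the cathode; Sn⁴⁺/Sn²⁺ (E° = +0.13 V) is the anode, so E°cell = +1.10 V.
Balancing electrons gives n = 4 (lcm of 4 and 2).
ΔG° = −nFE° = −(4)(96485)(+1.10) = -424,534 J = -424.5 kJ.

-424.5 kJ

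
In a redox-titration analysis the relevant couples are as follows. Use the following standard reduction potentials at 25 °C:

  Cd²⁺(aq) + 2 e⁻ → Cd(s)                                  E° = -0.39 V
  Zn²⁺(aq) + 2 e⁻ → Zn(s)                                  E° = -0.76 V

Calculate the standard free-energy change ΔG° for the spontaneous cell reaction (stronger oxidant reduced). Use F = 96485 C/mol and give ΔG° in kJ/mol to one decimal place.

-71.4 kJ/mol

Cd²⁺/Cd (E° = -0.39 V) is the cathode; Zn²⁺/Zn (E° = -0.76 V) is the anode, so E°cell = +0.37 V.
Balancing electrons gives n = 2 (lcm of 2 and 2).
ΔG° = −nFE° = −(2)(96485)(+0.37) = -71,399 J = -71.4 kJ/mol.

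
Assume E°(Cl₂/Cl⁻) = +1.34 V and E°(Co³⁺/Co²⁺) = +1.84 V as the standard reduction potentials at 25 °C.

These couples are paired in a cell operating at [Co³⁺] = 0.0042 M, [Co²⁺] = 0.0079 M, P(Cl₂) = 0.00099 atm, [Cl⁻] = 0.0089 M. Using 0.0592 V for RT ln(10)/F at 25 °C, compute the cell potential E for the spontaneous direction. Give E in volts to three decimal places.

Co³⁺/Co²⁺ is the cathode (higher E°), Cl₂/Cl⁻ the anode: E°cell = +1.84 − (+1.34) = +0.50 V, n = 2.
Overall: 2 Co³⁺(aq) + 2 Cl⁻(aq) → 2 Co²⁺(aq) + Cl₂(g)
Q = [Co²⁺]^2·P(Cl₂) / ([Co³⁺]^2·[Cl⁻]^2); log Q = 1.646.
E = E° − (0.0592/n) log Q = +0.50 − (0.0592/2)(1.646) = +0.451 V.

+0.451 V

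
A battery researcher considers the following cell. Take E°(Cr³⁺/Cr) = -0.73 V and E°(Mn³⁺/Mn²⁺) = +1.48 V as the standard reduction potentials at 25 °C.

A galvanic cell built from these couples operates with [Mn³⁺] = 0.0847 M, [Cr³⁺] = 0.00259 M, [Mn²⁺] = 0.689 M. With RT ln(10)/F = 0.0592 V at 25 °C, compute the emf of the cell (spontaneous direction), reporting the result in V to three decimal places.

Mn³⁺/Mn²⁺ is the cathode (higher E°), Cr³⁺/Cr the anode: E°cell = +1.48 − (-0.73) = +2.21 V, n = 3.
Overall: 3 Mn³⁺(aq) + Cr(s) → 3 Mn²⁺(aq) + Cr³⁺(aq)
Q = [Mn²⁺]^3·[Cr³⁺] / ([Mn³⁺]^3); log Q = 0.144.
E = E° − (0.0592/n) log Q = +2.21 − (0.0592/3)(0.144) = +2.207 V.

+2.207 V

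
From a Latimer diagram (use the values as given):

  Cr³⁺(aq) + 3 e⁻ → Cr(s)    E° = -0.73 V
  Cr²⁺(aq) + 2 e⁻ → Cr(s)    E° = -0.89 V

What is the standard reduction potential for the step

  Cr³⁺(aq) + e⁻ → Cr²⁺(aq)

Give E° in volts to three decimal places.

-0.410 V

Sequential free energies add, so n₃E°₃ = n₁E°₁ + n₂E°₂.
With n₃ = 3, and the known step contributing 2×(-0.89) V, the unknown satisfies 1·E° = 3×(-0.73) − 2×(-0.89) = -0.410.
E° = -0.410 / 1 = -0.410 V.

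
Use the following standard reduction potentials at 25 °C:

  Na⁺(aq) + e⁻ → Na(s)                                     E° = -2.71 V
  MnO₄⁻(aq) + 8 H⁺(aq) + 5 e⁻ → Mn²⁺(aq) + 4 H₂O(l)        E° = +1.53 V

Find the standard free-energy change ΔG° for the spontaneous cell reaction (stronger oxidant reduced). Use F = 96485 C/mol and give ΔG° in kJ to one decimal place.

MnO₄⁻/Mn²⁺ (E° = +1.53 V) is the cathode; Na⁺/Na (E° = -2.71 V) is the anode, so E°cell = +4.24 V.
Balancing electrons gives n = 5 (lcm of 5 and 1).
ΔG° = −nFE° = −(5)(96485)(+4.24) = -2,045,482 J = -2045.5 kJ.

-2045.5 kJ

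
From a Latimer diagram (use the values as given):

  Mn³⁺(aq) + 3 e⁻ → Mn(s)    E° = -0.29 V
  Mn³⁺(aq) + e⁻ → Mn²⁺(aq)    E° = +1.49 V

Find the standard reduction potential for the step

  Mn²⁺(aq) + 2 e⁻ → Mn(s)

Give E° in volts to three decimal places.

-1.180 V

Sequential free energies add, so n₃E°₃ = n₁E°₁ + n₂E°₂.
With n₃ = 3, and the known step contributing 1×(+1.49) V, the unknown satisfies 2·E° = 3×(-0.29) − 1×(+1.49) = -2.360.
E° = -2.360 / 2 = -1.180 V.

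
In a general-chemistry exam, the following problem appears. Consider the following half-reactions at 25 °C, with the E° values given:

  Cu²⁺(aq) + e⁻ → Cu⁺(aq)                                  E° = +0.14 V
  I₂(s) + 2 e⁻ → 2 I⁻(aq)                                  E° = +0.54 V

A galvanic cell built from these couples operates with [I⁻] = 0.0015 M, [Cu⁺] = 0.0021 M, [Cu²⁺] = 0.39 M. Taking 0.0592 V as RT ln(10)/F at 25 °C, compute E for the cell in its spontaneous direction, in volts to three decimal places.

I₂/I⁻ is the cathode (higher E°), Cu²⁺/Cu⁺ the anode: E°cell = +0.54 − (+0.14) = +0.40 V, n = 2.
Overall: I₂(s) + 2 Cu⁺(aq) → 2 I⁻(aq) + 2 Cu²⁺(aq)
Q = [I⁻]^2·[Cu²⁺]^2 / ([Cu⁺]^2); log Q = -1.110.
E = E° − (0.0592/n) log Q = +0.40 − (0.0592/2)(-1.110) = +0.433 V.

+0.433 V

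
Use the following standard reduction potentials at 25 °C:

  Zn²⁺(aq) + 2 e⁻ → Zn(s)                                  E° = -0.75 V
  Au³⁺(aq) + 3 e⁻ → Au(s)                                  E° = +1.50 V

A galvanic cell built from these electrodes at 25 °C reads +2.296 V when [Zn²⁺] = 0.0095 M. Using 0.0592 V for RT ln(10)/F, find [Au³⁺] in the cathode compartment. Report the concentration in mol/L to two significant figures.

0.20 M

Au³⁺/Au is the cathode, Zn²⁺/Zn the anode: E°cell = +2.25 V, n = 6.
Overall reaction: 2 Au³⁺(aq) + 3 Zn(s) → 2 Au(s) + 3 Zn²⁺(aq); Q = [Zn²⁺]^3/[Au³⁺]^2.
From E = E° − (0.0592/n) log Q: log Q = (E° − E)·n/0.0592 = (+2.25 − (+2.296))·6/0.0592 = -4.6622.
So 2·log[Au³⁺] = 3·log(0.0095) − log Q = -6.0668 − (-4.6622) = -1.4046; log[Au³⁺] = -1.4046 / 2 = -0.7023; [Au³⁺] = 10^(-0.7023) ≈ 0.20 M.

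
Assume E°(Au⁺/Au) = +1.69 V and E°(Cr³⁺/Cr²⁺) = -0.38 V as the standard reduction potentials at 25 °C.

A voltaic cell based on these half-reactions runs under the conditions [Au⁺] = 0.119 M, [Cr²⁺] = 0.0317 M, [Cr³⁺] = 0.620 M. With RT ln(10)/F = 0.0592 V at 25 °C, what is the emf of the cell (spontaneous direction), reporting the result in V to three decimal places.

Au⁺/Au is the cathode (higher E°), Cr³⁺/Cr²⁺ the anode: E°cell = +1.69 − (-0.38) = +2.07 V, n = 1.
Overall: Au⁺(aq) + Cr²⁺(aq) → Au(s) + Cr³⁺(aq)
Q = [Cr³⁺] / ([Au⁺]·[Cr²⁺]); log Q = 2.216.
E = E° − (0.0592/n) log Q = +2.07 − (0.0592/1)(2.216) = +1.939 V.

+1.939 V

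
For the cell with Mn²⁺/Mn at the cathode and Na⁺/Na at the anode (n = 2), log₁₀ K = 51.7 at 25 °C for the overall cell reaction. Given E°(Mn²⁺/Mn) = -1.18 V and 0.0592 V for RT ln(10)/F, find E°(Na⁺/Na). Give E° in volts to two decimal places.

E°cell = (0.0592/n)·log K = (0.0592/2)(51.7) = +1.530 V.
Since Mn²⁺/Mn is the cathode and Na⁺/Na the anode, E°cell = E°(Mn²⁺/Mn) − E°(Na⁺/Na).
So E°(Na⁺/Na) = E°(Mn²⁺/Mn) − E°cell = (-1.18) − (+1.530) = -2.71 V.

-2.71 V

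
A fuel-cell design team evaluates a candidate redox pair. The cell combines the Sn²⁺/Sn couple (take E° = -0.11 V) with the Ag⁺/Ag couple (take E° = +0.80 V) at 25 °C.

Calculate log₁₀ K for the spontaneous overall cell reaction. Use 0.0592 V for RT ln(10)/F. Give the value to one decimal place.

Cathode: Ag⁺/Ag; anode: Sn²⁺/Sn. E°cell = +0.91 V, n = 2.
log K = nE°cell / 0.0592 = (2)(+0.91) / 0.0592 = 30.7.

30.7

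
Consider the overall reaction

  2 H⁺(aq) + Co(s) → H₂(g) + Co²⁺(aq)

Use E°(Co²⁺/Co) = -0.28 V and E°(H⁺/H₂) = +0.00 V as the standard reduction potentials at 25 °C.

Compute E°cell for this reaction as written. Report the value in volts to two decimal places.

+0.28 V

The H⁺/H₂ couple has the higher reduction potential, so it is the cathode; Co²⁺/Co is oxidised at the anode.
E°cell = E°(cathode) − E°(anode) = (+0.00) − (-0.28) = +0.28 V.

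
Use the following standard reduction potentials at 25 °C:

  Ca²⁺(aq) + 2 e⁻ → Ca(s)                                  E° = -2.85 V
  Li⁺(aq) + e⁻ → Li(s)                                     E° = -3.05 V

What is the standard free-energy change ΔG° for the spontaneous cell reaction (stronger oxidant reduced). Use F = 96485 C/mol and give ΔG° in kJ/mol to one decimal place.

-38.6 kJ/mol

Ca²⁺/Ca (E° = -2.85 V) is the cathode; Li⁺/Li (E° = -3.05 V) is the anode, so E°cell = +0.20 V.
Balancing electrons gives n = 2 (lcm of 2 and 1).
ΔG° = −nFE° = −(2)(96485)(+0.20) = -38,594 J = -38.6 kJ/mol.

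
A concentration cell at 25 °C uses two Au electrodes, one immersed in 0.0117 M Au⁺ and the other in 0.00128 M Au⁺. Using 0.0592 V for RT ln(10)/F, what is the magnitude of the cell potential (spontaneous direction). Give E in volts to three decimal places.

+0.057 V

For a concentration cell E°cell = 0. The 0.0117 M side is the cathode (reduction is favoured where [Au⁺] is higher).
With n = 1, E = −(0.0592/1) log([Au⁺]ₐₙ/[Au⁺]꜀ₐₜ) = −(0.0592/1) log(0.00128/0.0117) = −(0.0592/1)(-0.961) = +0.057 V.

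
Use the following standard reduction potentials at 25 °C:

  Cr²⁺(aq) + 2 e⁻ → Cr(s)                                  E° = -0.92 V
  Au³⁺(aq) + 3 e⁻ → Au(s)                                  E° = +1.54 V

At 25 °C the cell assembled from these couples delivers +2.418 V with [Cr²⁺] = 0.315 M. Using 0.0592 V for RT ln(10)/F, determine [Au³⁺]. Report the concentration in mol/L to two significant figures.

0.0013 M

Au³⁺/Au is the cathode, Cr²⁺/Cr the anode: E°cell = +2.46 V, n = 6.
Overall reaction: 2 Au³⁺(aq) + 3 Cr(s) → 2 Au(s) + 3 Cr²⁺(aq); Q = [Cr²⁺]^3/[Au³⁺]^2.
From E = E° − (0.0592/n) log Q: log Q = (E° − E)·n/0.0592 = (+2.46 − (+2.418))·6/0.0592 = 4.2568.
So 2·log[Au³⁺] = 3·log(0.315) − log Q = -1.5051 − (4.2568) = -5.7619; log[Au³⁺] = -5.7619 / 2 = -2.8809; [Au³⁺] = 10^(-2.8809) ≈ 0.0013 M.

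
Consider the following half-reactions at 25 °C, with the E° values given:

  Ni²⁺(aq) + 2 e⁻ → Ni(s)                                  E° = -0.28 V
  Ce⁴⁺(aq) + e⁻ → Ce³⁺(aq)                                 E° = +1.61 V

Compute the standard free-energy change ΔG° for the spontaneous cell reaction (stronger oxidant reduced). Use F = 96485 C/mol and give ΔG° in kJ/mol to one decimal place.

-364.7 kJ/mol

Ce⁴⁺/Ce³⁺ (E° = +1.61 V) is the cathode; Ni²⁺/Ni (E° = -0.28 V) is the anode, so E°cell = +1.89 V.
Balancing electrons gives n = 2 (lcm of 1 and 2).
ΔG° = −nFE° = −(2)(96485)(+1.89) = -364,713 J = -364.7 kJ/mol.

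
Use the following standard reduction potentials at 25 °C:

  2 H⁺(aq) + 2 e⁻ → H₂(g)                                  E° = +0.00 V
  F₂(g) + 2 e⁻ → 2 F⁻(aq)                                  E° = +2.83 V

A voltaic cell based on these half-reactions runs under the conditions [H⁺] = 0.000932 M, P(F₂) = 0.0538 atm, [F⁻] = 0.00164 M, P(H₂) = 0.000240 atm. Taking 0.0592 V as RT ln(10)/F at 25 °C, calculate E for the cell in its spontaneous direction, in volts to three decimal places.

+3.030 V

F₂/F⁻ is the cathode (higher E°), H⁺/H₂ the anode: E°cell = +2.83 − (+0.00) = +2.83 V, n = 2.
Overall: F₂(g) + H₂(g) → 2 F⁻(aq) + 2 H⁺(aq)
Q = [F⁻]^2·[H⁺]^2 / (P(F₂)·P(H₂)); log Q = -6.742.
E = E° − (0.0592/n) log Q = +2.83 − (0.0592/2)(-6.742) = +3.030 V.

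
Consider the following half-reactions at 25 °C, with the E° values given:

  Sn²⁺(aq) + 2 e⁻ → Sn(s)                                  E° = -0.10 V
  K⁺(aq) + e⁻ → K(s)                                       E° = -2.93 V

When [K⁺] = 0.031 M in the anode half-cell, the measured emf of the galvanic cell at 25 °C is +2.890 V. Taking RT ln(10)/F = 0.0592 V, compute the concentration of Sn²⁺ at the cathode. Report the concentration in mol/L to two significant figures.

Sn²⁺/Sn is the cathode, K⁺/K the anode: E°cell = +2.83 V, n = 2.
Overall reaction: Sn²⁺(aq) + 2 K(s) → Sn(s) + 2 K⁺(aq); Q = [K⁺]^2/[Sn²⁺]^1.
From E = E° − (0.0592/n) log Q: log Q = (E° − E)·n/0.0592 = (+2.83 − (+2.890))·2/0.0592 = -2.0270.
So 1·log[Sn²⁺] = 2·log(0.031) − log Q = -3.0173 − (-2.0270) = -0.9903; [Sn²⁺] = 10^(-0.9903) ≈ 0.10 M.

0.10 M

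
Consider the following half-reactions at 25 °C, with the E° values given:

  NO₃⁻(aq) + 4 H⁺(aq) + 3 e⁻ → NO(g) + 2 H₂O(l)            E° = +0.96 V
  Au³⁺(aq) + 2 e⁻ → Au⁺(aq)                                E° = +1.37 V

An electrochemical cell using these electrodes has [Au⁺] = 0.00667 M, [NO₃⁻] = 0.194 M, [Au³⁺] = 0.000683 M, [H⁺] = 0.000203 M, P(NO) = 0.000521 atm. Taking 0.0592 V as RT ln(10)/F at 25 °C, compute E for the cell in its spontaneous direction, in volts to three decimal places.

Au³⁺/Au⁺ is the cathode (higher E°), NO₃⁻/NO the anode: E°cell = +1.37 − (+0.96) = +0.41 V, n = 6.
Overall: 3 Au³⁺(aq) + 2 NO(g) + 4 H₂O(l) → 3 Au⁺(aq) + 2 NO₃⁻(aq) + 8 H⁺(aq)
Q = [Au⁺]^3·[NO₃⁻]^2·[H⁺]^8 / ([Au³⁺]^3·P(NO)^2); log Q = -21.429.
E = E° − (0.0592/n) log Q = +0.41 − (0.0592/6)(-21.429) = +0.621 V.

+0.621 V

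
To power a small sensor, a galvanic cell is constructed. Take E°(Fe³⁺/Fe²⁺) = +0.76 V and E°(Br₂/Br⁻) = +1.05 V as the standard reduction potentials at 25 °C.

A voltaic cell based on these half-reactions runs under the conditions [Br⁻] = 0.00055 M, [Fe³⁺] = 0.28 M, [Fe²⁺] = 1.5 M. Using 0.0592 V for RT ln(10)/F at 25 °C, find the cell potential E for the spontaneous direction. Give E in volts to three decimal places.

+0.526 V

Br₂/Br⁻ is the cathode (higher E°), Fe³⁺/Fe²⁺ the anode: E°cell = +1.05 − (+0.76) = +0.29 V, n = 2.
Overall: Br₂(l) + 2 Fe²⁺(aq) → 2 Br⁻(aq) + 2 Fe³⁺(aq)
Q = [Br⁻]^2·[Fe³⁺]^2 / ([Fe²⁺]^2); log Q = -7.977.
E = E° − (0.0592/n) log Q = +0.29 − (0.0592/2)(-7.977) = +0.526 V.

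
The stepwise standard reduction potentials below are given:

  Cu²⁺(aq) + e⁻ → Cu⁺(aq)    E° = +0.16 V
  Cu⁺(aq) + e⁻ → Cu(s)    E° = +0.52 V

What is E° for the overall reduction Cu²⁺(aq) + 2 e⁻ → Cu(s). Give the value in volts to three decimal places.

Since ΔG° = −nFE° is additive over sequential reductions, n₃E°₃ = n₁E°₁ + n₂E°₂.
E°₃ = (1×+0.16 + 1×+0.52) / 2 = (+0.680) / 2 = +0.340 V.

+0.340 V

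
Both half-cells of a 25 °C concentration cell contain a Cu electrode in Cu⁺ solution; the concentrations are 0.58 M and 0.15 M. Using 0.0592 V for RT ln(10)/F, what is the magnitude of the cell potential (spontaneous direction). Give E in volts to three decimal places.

For a concentration cell E°cell = 0. The 0.58 M side is the cathode (reduction is favoured where [Cu⁺] is higher).
With n = 1, E = −(0.0592/1) log([Cu⁺]ₐₙ/[Cu⁺]꜀ₐₜ) = −(0.0592/1) log(0.15/0.58) = −(0.0592/1)(-0.587) = +0.035 V.

+0.035 V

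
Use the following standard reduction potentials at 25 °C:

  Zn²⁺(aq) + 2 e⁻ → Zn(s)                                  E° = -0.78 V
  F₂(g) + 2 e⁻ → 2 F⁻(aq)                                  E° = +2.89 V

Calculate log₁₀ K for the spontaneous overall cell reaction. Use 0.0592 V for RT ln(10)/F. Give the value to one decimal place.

Cathode: F₂/F⁻; anode: Zn²⁺/Zn. E°cell = +3.67 V, n = 2.
log K = nE°cell / 0.0592 = (2)(+3.67) / 0.0592 = 124.0.

124.0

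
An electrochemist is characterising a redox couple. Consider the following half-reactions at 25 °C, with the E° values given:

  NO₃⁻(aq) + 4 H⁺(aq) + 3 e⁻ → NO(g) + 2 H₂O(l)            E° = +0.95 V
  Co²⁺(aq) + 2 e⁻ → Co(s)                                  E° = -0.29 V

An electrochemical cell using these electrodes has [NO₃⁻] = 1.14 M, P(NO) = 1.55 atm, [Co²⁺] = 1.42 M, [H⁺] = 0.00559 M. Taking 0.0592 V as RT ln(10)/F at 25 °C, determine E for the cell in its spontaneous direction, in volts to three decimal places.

NO₃⁻/NO is the cathode (higher E°), Co²⁺/Co the anode: E°cell = +0.95 − (-0.29) = +1.24 V, n = 6.
Overall: 2 NO₃⁻(aq) + 8 H⁺(aq) + 3 Co(s) → 2 NO(g) + 4 H₂O(l) + 3 Co²⁺(aq)
Q = P(NO)^2·[Co²⁺]^3 / ([NO₃⁻]^2·[H⁺]^8); log Q = 18.744.
E = E° − (0.0592/n) log Q = +1.24 − (0.0592/6)(18.744) = +1.055 V.

+1.055 V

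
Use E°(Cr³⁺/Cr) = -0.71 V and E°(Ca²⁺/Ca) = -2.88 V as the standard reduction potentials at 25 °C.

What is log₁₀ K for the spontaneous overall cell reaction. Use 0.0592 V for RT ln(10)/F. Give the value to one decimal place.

Cathode: Cr³⁺/Cr; anode: Ca²⁺/Ca. E°cell = +2.17 V, n = 6.
log K = nE°cell / 0.0592 = (6)(+2.17) / 0.0592 = 219.9.

219.9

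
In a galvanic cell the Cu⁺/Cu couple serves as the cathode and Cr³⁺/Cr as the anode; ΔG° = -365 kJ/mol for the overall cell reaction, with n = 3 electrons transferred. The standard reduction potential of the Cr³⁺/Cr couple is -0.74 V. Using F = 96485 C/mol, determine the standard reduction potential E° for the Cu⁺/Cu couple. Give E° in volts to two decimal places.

E°cell = −ΔG°/(nF) = −(-365×10³)/((3)(96485)) = +1.261 V.
Since Cu⁺/Cu is the cathode and Cr³⁺/Cr the anode, E°cell = E°(Cu⁺/Cu) − E°(Cr³⁺/Cr).
So E°(Cu⁺/Cu) = E°cell + E°(Cr³⁺/Cr) = +1.261 + (-0.74) = +0.52 V.

+0.52 V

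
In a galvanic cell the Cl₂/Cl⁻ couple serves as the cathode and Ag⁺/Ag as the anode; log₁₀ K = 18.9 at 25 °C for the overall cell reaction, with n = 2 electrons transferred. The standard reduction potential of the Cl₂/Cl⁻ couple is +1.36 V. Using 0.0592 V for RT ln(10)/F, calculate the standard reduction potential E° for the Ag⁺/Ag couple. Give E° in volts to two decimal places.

E°cell = (0.0592/n)·log K = (0.0592/2)(18.9) = +0.559 V.
Since Cl₂/Cl⁻ is the cathode and Ag⁺/Ag the anode, E°cell = E°(Cl₂/Cl⁻) − E°(Ag⁺/Ag).
So E°(Ag⁺/Ag) = E°(Cl₂/Cl⁻) − E°cell = (+1.36) − (+0.559) = +0.80 V.

+0.80 V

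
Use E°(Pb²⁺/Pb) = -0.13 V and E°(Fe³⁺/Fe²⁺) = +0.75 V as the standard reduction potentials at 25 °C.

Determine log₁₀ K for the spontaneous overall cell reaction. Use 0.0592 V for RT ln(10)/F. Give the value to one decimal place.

Cathode: Fe³⁺/Fe²⁺; anode: Pb²⁺/Pb. E°cell = +0.88 V, n = 2.
log K = nE°cell / 0.0592 = (2)(+0.88) / 0.0592 = 29.7.

29.7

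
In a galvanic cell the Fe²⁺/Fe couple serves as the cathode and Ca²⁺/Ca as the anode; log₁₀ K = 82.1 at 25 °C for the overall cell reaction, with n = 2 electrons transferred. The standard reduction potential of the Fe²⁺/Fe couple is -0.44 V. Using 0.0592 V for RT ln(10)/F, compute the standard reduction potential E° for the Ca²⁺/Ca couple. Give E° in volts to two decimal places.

-2.87 V

E°cell = (0.0592/n)·log K = (0.0592/2)(82.1) = +2.430 V.
Since Fe²⁺/Fe is the cathode and Ca²⁺/Ca the anode, E°cell = E°(Fe²⁺/Fe) − E°(Ca²⁺/Ca).
So E°(Ca²⁺/Ca) = E°(Fe²⁺/Fe) − E°cell = (-0.44) − (+2.430) = -2.87 V.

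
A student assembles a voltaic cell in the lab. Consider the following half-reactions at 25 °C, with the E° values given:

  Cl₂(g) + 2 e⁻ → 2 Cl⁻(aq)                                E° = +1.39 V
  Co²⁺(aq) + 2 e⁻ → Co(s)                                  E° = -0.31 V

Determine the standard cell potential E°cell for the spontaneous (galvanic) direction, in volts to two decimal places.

+1.70 V

The Cl₂/Cl⁻ couple has the higher reduction potential, so it is the cathode; Co²⁺/Co is oxidised at the anode.
E°cell = E°(cathode) − E°(anode) = (+1.39) − (-0.31) = +1.70 V.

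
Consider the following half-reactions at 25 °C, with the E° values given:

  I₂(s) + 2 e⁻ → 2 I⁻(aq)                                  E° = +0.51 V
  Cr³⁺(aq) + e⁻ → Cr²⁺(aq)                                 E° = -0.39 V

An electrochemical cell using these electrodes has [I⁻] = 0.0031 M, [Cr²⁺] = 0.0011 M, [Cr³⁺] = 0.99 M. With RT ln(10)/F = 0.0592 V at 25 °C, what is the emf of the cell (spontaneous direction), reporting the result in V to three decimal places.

I₂/I⁻ is the cathode (higher E°), Cr³⁺/Cr²⁺ the anode: E°cell = +0.51 − (-0.39) = +0.90 V, n = 2.
Overall: I₂(s) + 2 Cr²⁺(aq) → 2 I⁻(aq) + 2 Cr³⁺(aq)
Q = [I⁻]^2·[Cr³⁺]^2 / ([Cr²⁺]^2); log Q = 0.891.
E = E° − (0.0592/n) log Q = +0.90 − (0.0592/2)(0.891) = +0.874 V.

+0.874 V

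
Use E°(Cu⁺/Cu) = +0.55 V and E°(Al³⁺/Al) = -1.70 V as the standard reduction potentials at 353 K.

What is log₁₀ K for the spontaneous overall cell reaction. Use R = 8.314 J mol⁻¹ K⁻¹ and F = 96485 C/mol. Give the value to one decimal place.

96.4

Cathode: Cu⁺/Cu; anode: Al³⁺/Al. E°cell = (+0.55) − (-1.70) = +2.25 V, with n = 3.
ΔG° = −nFE° = −RT ln K, so ln K = nFE°/(RT) = (3)(96485)(+2.25) / ((8.314)(353)) = 221.911.
log₁₀ K = 221.911 / ln 10 = 96.4.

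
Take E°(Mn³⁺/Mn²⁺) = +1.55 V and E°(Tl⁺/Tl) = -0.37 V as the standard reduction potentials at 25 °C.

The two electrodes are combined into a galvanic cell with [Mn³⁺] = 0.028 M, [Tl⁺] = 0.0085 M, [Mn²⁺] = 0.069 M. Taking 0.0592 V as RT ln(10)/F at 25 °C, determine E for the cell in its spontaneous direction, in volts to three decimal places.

Mn³⁺/Mn²⁺ is the cathode (higher E°), Tl⁺/Tl the anode: E°cell = +1.55 − (-0.37) = +1.92 V, n = 1.
Overall: Mn³⁺(aq) + Tl(s) → Mn²⁺(aq) + Tl⁺(aq)
Q = [Mn²⁺]·[Tl⁺] / ([Mn³⁺]); log Q = -1.679.
E = E° − (0.0592/n) log Q = +1.92 − (0.0592/1)(-1.679) = +2.019 V.

+2.019 V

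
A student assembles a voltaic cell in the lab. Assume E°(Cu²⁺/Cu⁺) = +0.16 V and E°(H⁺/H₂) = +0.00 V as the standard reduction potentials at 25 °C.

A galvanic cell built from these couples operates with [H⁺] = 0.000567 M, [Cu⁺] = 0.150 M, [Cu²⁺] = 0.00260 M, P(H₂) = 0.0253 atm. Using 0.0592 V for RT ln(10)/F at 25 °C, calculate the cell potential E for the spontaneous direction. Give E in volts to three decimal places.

+0.201 V

Cu²⁺/Cu⁺ is the cathode (higher E°), H⁺/H₂ the anode: E°cell = +0.16 − (+0.00) = +0.16 V, n = 2.
Overall: 2 Cu²⁺(aq) + H₂(g) → 2 Cu⁺(aq) + 2 H⁺(aq)
Q = [Cu⁺]^2·[H⁺]^2 / ([Cu²⁺]^2·P(H₂)); log Q = -1.374.
E = E° − (0.0592/n) log Q = +0.16 − (0.0592/2)(-1.374) = +0.201 V.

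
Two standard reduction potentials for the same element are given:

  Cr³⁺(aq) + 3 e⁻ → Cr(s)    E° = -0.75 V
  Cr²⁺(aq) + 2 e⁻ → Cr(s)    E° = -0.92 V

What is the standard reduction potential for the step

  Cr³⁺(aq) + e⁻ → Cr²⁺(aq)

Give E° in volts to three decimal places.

Sequential free energies add, so n₃E°₃ = n₁E°₁ + n₂E°₂.
With n₃ = 3, and the known step contributing 2×(-0.92) V, the unknown satisfies 1·E° = 3×(-0.75) − 2×(-0.92) = -0.410.
E° = -0.410 / 1 = -0.410 V.

-0.410 V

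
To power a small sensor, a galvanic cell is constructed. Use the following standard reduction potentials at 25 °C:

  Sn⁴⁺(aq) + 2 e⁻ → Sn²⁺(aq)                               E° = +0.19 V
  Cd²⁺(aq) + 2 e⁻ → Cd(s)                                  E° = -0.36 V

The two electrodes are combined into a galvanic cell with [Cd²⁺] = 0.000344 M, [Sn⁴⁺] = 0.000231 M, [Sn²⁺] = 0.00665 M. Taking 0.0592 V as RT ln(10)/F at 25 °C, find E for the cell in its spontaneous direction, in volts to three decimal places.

Sn⁴⁺/Sn²⁺ is the cathode (higher E°), Cd²⁺/Cd the anode: E°cell = +0.19 − (-0.36) = +0.55 V, n = 2.
Overall: Sn⁴⁺(aq) + Cd(s) → Sn²⁺(aq) + Cd²⁺(aq)
Q = [Sn²⁺]·[Cd²⁺] / ([Sn⁴⁺]); log Q = -2.004.
E = E° − (0.0592/n) log Q = +0.55 − (0.0592/2)(-2.004) = +0.609 V.

+0.609 V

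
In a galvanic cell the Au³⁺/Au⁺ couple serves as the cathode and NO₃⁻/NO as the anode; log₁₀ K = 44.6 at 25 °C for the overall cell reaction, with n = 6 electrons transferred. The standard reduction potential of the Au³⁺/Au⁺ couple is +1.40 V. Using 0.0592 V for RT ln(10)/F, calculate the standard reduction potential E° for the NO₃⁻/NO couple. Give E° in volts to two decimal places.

E°cell = (0.0592/n)·log K = (0.0592/6)(44.6) = +0.440 V.
Since Au³⁺/Au⁺ is the cathode and NO₃⁻/NO the anode, E°cell = E°(Au³⁺/Au⁺) − E°(NO₃⁻/NO).
So E°(NO₃⁻/NO) = E°(Au³⁺/Au⁺) − E°cell = (+1.40) − (+0.440) = +0.96 V.

+0.96 V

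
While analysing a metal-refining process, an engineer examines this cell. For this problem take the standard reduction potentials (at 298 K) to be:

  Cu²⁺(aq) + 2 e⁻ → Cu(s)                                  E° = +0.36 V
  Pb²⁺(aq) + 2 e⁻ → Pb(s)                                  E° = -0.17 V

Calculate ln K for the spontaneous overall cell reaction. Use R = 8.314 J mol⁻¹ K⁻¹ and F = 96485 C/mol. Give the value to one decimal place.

Cathode: Cu²⁺/Cu; anode: Pb²⁺/Pb. E°cell = (+0.36) − (-0.17) = +0.53 V, with n = 2.
ΔG° = −nFE° = −RT ln K, so ln K = nFE°/(RT) = (2)(96485)(+0.53) / ((8.314)(298)) = 41.280.

41.3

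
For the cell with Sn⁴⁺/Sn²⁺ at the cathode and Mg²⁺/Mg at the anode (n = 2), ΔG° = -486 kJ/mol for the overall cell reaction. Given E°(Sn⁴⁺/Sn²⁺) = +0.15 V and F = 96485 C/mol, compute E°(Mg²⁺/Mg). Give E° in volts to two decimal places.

-2.37 V

E°cell = −ΔG°/(nF) = −(-486×10³)/((2)(96485)) = +2.519 V.
Since Sn⁴⁺/Sn²⁺ is the cathode and Mg²⁺/Mg the anode, E°cell = E°(Sn⁴⁺/Sn²⁺) − E°(Mg²⁺/Mg).
So E°(Mg²⁺/Mg) = E°(Sn⁴⁺/Sn²⁺) − E°cell = (+0.15) − (+2.519) = -2.37 V.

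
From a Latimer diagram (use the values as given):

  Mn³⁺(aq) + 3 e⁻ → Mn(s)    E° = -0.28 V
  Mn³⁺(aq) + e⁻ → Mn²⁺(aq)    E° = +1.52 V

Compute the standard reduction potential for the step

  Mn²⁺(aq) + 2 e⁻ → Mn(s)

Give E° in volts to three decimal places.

-1.180 V

Sequential free energies add, so n₃E°₃ = n₁E°₁ + n₂E°₂.
With n₃ = 3, and the known step contributing 1×(+1.52) V, the unknown satisfies 2·E° = 3×(-0.28) − 1×(+1.52) = -2.360.
E° = -2.360 / 2 = -1.180 V.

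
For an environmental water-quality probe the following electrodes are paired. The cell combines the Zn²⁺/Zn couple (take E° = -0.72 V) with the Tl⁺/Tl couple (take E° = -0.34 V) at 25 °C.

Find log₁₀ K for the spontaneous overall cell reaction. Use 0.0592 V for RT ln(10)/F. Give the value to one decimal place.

12.8

Cathode: Tl⁺/Tl; anode: Zn²⁺/Zn. E°cell = +0.38 V, n = 2.
log K = nE°cell / 0.0592 = (2)(+0.38) / 0.0592 = 12.8.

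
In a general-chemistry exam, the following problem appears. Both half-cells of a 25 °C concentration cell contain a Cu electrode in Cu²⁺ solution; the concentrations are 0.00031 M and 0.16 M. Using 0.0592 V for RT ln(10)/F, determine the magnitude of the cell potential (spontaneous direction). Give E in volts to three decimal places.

+0.080 V

For a concentration cell E°cell = 0. The 0.16 M side is the cathode (reduction is favoured where [Cu²⁺] is higher).
With n = 2, E = −(0.0592/2) log([Cu²⁺]ₐₙ/[Cu²⁺]꜀ₐₜ) = −(0.0592/2) log(0.00031/0.16) = −(0.0592/2)(-2.713) = +0.080 V.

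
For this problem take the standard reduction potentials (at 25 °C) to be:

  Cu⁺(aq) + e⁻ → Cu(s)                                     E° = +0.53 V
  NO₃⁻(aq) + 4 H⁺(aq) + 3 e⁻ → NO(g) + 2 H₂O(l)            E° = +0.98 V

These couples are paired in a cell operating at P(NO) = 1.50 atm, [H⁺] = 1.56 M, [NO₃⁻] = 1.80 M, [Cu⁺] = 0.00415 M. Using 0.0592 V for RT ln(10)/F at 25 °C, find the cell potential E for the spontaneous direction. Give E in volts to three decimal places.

NO₃⁻/NO is the cathode (higher E°), Cu⁺/Cu the anode: E°cell = +0.98 − (+0.53) = +0.45 V, n = 3.
Overall: NO₃⁻(aq) + 4 H⁺(aq) + 3 Cu(s) → NO(g) + 2 H₂O(l) + 3 Cu⁺(aq)
Q = P(NO)·[Cu⁺]^3 / ([NO₃⁻]·[H⁺]^4); log Q = -7.998.
E = E° − (0.0592/n) log Q = +0.45 − (0.0592/3)(-7.998) = +0.608 V.

+0.608 V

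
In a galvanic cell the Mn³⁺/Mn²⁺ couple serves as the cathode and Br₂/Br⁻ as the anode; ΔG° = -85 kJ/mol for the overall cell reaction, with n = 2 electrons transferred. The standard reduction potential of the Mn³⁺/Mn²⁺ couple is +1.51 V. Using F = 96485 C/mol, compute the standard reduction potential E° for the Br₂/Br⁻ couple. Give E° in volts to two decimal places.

E°cell = −ΔG°/(nF) = −(-85×10³)/((2)(96485)) = +0.440 V.
Since Mn³⁺/Mn²⁺ is the cathode and Br₂/Br⁻ the anode, E°cell = E°(Mn³⁺/Mn²⁺) − E°(Br₂/Br⁻).
So E°(Br₂/Br⁻) = E°(Mn³⁺/Mn²⁺) − E°cell = (+1.51) − (+0.440) = +1.07 V.

+1.07 V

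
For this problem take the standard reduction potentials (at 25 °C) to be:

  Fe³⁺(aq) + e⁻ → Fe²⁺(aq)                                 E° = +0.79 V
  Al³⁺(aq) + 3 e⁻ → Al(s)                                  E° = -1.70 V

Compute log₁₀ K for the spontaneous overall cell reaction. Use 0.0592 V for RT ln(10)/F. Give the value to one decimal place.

Cathode: Fe³⁺/Fe²⁺; anode: Al³⁺/Al. E°cell = +2.49 V, n = 3.
log K = nE°cell / 0.0592 = (3)(+2.49) / 0.0592 = 126.2.

126.2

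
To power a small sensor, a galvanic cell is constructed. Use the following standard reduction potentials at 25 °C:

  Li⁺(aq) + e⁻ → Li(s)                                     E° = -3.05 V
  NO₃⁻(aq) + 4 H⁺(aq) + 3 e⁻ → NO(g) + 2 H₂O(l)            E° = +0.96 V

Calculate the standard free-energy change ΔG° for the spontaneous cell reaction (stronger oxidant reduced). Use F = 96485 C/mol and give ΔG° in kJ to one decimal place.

NO₃⁻/NO (E° = +0.96 V) is the cathode; Li⁺/Li (E° = -3.05 V) is the anode, so E°cell = +4.01 V.
Balancing electrons gives n = 3 (lcm of 3 and 1).
ΔG° = −nFE° = −(3)(96485)(+4.01) = -1,160,715 J = -1160.7 kJ.

-1160.7 kJ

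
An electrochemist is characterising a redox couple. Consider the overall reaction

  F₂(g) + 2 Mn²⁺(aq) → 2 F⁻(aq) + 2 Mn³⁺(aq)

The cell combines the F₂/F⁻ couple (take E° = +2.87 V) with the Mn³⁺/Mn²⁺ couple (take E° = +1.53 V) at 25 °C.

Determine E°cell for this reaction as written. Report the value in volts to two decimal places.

The F₂/F⁻ couple has the higher reduction potential, so it is the cathode; Mn³⁺/Mn²⁺ is oxidised at the anode.
E°cell = E°(cathode) − E°(anode) = (+2.87) − (+1.53) = +1.34 V.

+1.34 V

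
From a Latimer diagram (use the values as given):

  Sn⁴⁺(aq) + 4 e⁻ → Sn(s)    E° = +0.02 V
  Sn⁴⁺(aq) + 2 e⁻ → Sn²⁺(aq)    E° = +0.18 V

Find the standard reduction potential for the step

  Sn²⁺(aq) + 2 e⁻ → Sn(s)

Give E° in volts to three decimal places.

-0.140 V

Sequential free energies add, so n₃E°₃ = n₁E°₁ + n₂E°₂.
With n₃ = 4, and the known step contributing 2×(+0.18) V, the unknown satisfies 2·E° = 4×(+0.02) − 2×(+0.18) = -0.280.
E° = -0.280 / 2 = -0.140 V.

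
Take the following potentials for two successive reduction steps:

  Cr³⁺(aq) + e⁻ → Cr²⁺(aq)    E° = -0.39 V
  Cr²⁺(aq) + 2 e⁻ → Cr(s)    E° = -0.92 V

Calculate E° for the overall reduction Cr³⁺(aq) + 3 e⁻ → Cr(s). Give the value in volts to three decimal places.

-0.743 V

Standard free energies of sequential steps add: ΔG°₃ = ΔG°₁ + ΔG°₂, so n₃E°₃ = n₁E°₁ + n₂E°₂.
E°₃ = (1×-0.39 + 2×-0.92) / 3 = (-2.230) / 3 = -0.743 V.
Simply averaging or adding the two E° values would be wrong; the electron-weighted sum is required.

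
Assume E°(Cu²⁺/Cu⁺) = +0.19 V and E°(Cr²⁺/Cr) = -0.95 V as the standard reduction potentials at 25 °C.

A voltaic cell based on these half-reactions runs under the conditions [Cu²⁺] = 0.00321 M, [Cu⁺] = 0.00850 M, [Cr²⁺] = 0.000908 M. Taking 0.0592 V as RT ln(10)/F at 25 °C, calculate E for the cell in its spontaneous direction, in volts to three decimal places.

Cu²⁺/Cu⁺ is the cathode (higher E°), Cr²⁺/Cr the anode: E°cell = +0.19 − (-0.95) = +1.14 V, n = 2.
Overall: 2 Cu²⁺(aq) + Cr(s) → 2 Cu⁺(aq) + Cr²⁺(aq)
Q = [Cu⁺]^2·[Cr²⁺] / ([Cu²⁺]^2); log Q = -2.196.
E = E° − (0.0592/n) log Q = +1.14 − (0.0592/2)(-2.196) = +1.205 V.

+1.205 V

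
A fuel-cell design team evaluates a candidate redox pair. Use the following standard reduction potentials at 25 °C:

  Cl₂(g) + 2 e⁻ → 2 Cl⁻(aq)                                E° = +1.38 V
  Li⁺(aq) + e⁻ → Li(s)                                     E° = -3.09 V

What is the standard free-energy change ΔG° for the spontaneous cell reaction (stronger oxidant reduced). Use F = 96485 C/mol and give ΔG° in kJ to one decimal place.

Cl₂/Cl⁻ (E° = +1.38 V) is the cathode; Li⁺/Li (E° = -3.09 V) is the anode, so E°cell = +4.47 V.
Balancing electrons gives n = 2 (lcm of 2 and 1).
ΔG° = −nFE° = −(2)(96485)(+4.47) = -862,576 J = -862.6 kJ.

-862.6 kJ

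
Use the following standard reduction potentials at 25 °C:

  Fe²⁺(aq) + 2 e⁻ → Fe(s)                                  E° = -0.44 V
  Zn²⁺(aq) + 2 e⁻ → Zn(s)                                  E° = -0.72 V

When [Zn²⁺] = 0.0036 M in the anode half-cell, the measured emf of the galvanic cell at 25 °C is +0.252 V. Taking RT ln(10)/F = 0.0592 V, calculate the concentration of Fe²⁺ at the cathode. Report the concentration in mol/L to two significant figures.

0.00041 M

Fe²⁺/Fe is the cathode, Zn²⁺/Zn the anode: E°cell = +0.28 V, n = 2.
Overall reaction: Fe²⁺(aq) + Zn(s) → Fe(s) + Zn²⁺(aq); Q = [Zn²⁺]^1/[Fe²⁺]^1.
From E = E° − (0.0592/n) log Q: log Q = (E° − E)·n/0.0592 = (+0.28 − (+0.252))·2/0.0592 = 0.9459.
So 1·log[Fe²⁺] = 1·log(0.0036) − log Q = -2.4437 − (0.9459) = -3.3896; [Fe²⁺] = 10^(-3.3896) ≈ 0.00041 M.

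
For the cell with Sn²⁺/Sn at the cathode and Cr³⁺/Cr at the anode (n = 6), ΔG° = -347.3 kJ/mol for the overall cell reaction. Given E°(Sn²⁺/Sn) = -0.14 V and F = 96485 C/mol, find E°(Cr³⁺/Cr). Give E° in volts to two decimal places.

-0.74 V

E°cell = −ΔG°/(nF) = −(-347.3×10³)/((6)(96485)) = +0.600 V.
Since Sn²⁺/Sn is the cathode and Cr³⁺/Cr the anode, E°cell = E°(Sn²⁺/Sn) − E°(Cr³⁺/Cr).
So E°(Cr³⁺/Cr) = E°(Sn²⁺/Sn) − E°cell = (-0.14) − (+0.600) = -0.74 V.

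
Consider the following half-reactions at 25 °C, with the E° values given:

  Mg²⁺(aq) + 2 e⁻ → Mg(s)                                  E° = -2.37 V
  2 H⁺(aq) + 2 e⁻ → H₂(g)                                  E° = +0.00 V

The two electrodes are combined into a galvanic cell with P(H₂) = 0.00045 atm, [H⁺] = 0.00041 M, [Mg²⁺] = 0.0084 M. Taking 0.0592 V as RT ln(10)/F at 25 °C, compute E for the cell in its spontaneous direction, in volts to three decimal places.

H⁺/H₂ is the cathode (higher E°), Mg²⁺/Mg the anode: E°cell = +0.00 − (-2.37) = +2.37 V, n = 2.
Overall: 2 H⁺(aq) + Mg(s) → H₂(g) + Mg²⁺(aq)
Q = P(H₂)·[Mg²⁺] / ([H⁺]^2); log Q = 1.352.
E = E° − (0.0592/n) log Q = +2.37 − (0.0592/2)(1.352) = +2.330 V.

+2.330 V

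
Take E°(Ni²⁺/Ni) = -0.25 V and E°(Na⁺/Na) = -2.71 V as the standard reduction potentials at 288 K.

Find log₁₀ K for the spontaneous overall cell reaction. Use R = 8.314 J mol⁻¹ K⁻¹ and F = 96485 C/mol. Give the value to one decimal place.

Cathode: Ni²⁺/Ni; anode: Na⁺/Na. E°cell = (-0.25) − (-2.71) = +2.46 V, with n = 2.
ΔG° = −nFE° = −RT ln K, so ln K = nFE°/(RT) = (2)(96485)(+2.46) / ((8.314)(288)) = 198.254.
log₁₀ K = 198.254 / ln 10 = 86.1.

86.1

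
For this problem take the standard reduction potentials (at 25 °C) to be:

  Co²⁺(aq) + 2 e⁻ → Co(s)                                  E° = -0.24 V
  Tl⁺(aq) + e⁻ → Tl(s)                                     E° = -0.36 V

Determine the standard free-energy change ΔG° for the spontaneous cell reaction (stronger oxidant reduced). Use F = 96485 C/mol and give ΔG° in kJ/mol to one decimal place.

-23.2 kJ/mol

Co²⁺/Co (E° = -0.24 V) is the cathode; Tl⁺/Tl (E° = -0.36 V) is the anode, so E°cell = +0.12 V.
Balancing electrons gives n = 2 (lcm of 2 and 1).
ΔG° = −nFE° = −(2)(96485)(+0.12) = -23,156 J = -23.2 kJ/mol.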